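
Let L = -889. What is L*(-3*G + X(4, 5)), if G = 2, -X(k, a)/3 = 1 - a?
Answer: -5334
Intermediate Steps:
X(k, a) = -3 + 3*a (X(k, a) = -3*(1 - a) = -3 + 3*a)
L*(-3*G + X(4, 5)) = -889*(-3*2 + (-3 + 3*5)) = -889*(-6 + (-3 + 15)) = -889*(-6 + 12) = -889*6 = -5334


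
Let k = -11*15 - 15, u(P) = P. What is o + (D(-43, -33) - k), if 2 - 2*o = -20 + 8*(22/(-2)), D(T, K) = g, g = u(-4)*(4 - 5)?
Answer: 239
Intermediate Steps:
g = 4 (g = -4*(4 - 5) = -4*(-1) = 4)
D(T, K) = 4
k = -180 (k = -165 - 15 = -180)
o = 55 (o = 1 - (-20 + 8*(22/(-2)))/2 = 1 - (-20 + 8*(22*(-1/2)))/2 = 1 - (-20 + 8*(-11))/2 = 1 - (-20 - 88)/2 = 1 - 1/2*(-108) = 1 + 54 = 55)
o + (D(-43, -33) - k) = 55 + (4 - 1*(-180)) = 55 + (4 + 180) = 55 + 184 = 239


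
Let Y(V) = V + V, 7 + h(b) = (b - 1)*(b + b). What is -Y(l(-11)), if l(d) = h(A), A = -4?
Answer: -66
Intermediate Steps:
h(b) = -7 + 2*b*(-1 + b) (h(b) = -7 + (b - 1)*(b + b) = -7 + (-1 + b)*(2*b) = -7 + 2*b*(-1 + b))
l(d) = 33 (l(d) = -7 - 2*(-4) + 2*(-4)**2 = -7 + 8 + 2*16 = -7 + 8 + 32 = 33)
Y(V) = 2*V
-Y(l(-11)) = -2*33 = -1*66 = -66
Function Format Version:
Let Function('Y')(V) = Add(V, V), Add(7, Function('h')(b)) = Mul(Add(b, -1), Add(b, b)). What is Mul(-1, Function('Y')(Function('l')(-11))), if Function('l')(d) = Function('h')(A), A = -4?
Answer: -66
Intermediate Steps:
Function('h')(b) = Add(-7, Mul(2, b, Add(-1, b))) (Function('h')(b) = Add(-7, Mul(Add(b, -1), Add(b, b))) = Add(-7, Mul(Add(-1, b), Mul(2, b))) = Add(-7, Mul(2, b, Add(-1, b))))
Function('l')(d) = 33 (Function('l')(d) = Add(-7, Mul(-2, -4), Mul(2, Pow(-4, 2))) = Add(-7, 8, Mul(2, 16)) = Add(-7, 8, 32) = 33)
Function('Y')(V) = Mul(2, V)
Mul(-1, Function('Y')(Function('l')(-11))) = Mul(-1, Mul(2, 33)) = Mul(-1, 66) = -66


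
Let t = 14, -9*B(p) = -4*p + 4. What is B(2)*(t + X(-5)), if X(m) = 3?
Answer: 68/9 ≈ 7.5556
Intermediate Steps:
B(p) = -4/9 + 4*p/9 (B(p) = -(-4*p + 4)/9 = -(4 - 4*p)/9 = -4/9 + 4*p/9)
B(2)*(t + X(-5)) = (-4/9 + (4/9)*2)*(14 + 3) = (-4/9 + 8/9)*17 = (4/9)*17 = 68/9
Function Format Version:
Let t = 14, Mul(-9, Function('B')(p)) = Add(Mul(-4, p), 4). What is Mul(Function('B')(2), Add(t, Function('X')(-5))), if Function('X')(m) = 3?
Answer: Rational(68, 9) ≈ 7.5556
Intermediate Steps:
Function('B')(p) = Add(Rational(-4, 9), Mul(Rational(4, 9), p)) (Function('B')(p) = Mul(Rational(-1, 9), Add(Mul(-4, p), 4)) = Mul(Rational(-1, 9), Add(4, Mul(-4, p))) = Add(Rational(-4, 9), Mul(Rational(4, 9), p)))
Mul(Function('B')(2), Add(t, Function('X')(-5))) = Mul(Add(Rational(-4, 9), Mul(Rational(4, 9), 2)), Add(14, 3)) = Mul(Add(Rational(-4, 9), Rational(8, 9)), 17) = Mul(Rational(4, 9), 17) = Rational(68, 9)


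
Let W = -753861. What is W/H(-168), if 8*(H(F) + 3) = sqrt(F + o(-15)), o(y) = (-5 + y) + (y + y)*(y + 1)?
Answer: 18092664/43 + 1507722*sqrt(58)/43 ≈ 6.8779e+5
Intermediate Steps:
o(y) = -5 + y + 2*y*(1 + y) (o(y) = (-5 + y) + (2*y)*(1 + y) = (-5 + y) + 2*y*(1 + y) = -5 + y + 2*y*(1 + y))
H(F) = -3 + sqrt(400 + F)/8 (H(F) = -3 + sqrt(F + (-5 + 2*(-15)**2 + 3*(-15)))/8 = -3 + sqrt(F + (-5 + 2*225 - 45))/8 = -3 + sqrt(F + (-5 + 450 - 45))/8 = -3 + sqrt(F + 400)/8 = -3 + sqrt(400 + F)/8)
W/H(-168) = -753861/(-3 + sqrt(400 - 168)/8) = -753861/(-3 + sqrt(232)/8) = -753861/(-3 + (2*sqrt(58))/8) = -753861/(-3 + sqrt(58)/4)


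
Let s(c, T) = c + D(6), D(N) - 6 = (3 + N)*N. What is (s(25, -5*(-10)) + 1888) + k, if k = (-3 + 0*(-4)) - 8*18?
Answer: 1826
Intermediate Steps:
D(N) = 6 + N*(3 + N) (D(N) = 6 + (3 + N)*N = 6 + N*(3 + N))
s(c, T) = 60 + c (s(c, T) = c + (6 + 6² + 3*6) = c + (6 + 36 + 18) = c + 60 = 60 + c)
k = -147 (k = (-3 + 0) - 144 = -3 - 144 = -147)
(s(25, -5*(-10)) + 1888) + k = ((60 + 25) + 1888) - 147 = (85 + 1888) - 147 = 1973 - 147 = 1826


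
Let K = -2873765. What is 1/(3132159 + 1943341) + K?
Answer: -14585794257499/5075500 ≈ -2.8738e+6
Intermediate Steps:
1/(3132159 + 1943341) + K = 1/(3132159 + 1943341) - 2873765 = 1/5075500 - 2873765 = -14585794257499/5075500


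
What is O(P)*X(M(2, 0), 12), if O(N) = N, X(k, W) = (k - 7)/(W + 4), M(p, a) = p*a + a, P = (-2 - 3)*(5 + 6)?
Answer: 385/16 ≈ 24.063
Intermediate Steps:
P = -55 (P = -5*11 = -55)
M(p, a) = a + a*p (M(p, a) = a*p + a = a + a*p)
X(k, W) = (-7 + k)/(4 + W)
O(P)*X(M(2, 0), 12) = -55*(-7 + 0*(1 + 2))/(4 + 12) = -55*(-7 + 0*3)/16 = -55*(-7 + 0)/16 = -55*(-7)/16 = -55*(-7/16) = 385/16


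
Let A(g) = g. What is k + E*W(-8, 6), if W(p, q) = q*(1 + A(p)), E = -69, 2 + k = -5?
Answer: 2891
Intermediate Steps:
k = -7 (k = -2 - 5 = -7)
W(p, q) = q*(1 + p)
k + E*W(-8, 6) = -7 - 414*(1 - 8) = -7 - 414*(-7) = -7 - 69*(-42) = -7 + 2898 = 2891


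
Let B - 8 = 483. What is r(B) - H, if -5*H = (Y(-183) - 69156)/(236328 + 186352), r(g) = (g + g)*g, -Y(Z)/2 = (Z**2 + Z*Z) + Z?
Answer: 509500484027/1056700 ≈ 4.8216e+5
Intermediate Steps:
B = 491 (B = 8 + 483 = 491)
Y(Z) = -4*Z**2 - 2*Z (Y(Z) = -2*((Z**2 + Z*Z) + Z) = -2*((Z**2 + Z**2) + Z) = -2*(2*Z**2 + Z) = -2*(Z + 2*Z**2) = -4*Z**2 - 2*Z)
r(g) = 2*g**2 (r(g) = (2*g)*g = 2*g**2)
H = 101373/1056700 (H = -(-2*(-183)*(1 + 2*(-183)) - 69156)/(5*(236328 + 186352)) = -(-2*(-183)*(1 - 366) - 69156)/(5*422680) = -(-2*(-183)*(-365) - 69156)/(5*422680) = -(-133590 - 69156)/(5*422680) = -(-202746)/(5*422680) = -1/5*(-101373/211340) = 101373/1056700 ≈ 0.095934)
r(B) - H = 2*491**2 - 1*101373/1056700 = 2*241081 - 101373/1056700 = 482162 - 101373/1056700 = 509500484027/1056700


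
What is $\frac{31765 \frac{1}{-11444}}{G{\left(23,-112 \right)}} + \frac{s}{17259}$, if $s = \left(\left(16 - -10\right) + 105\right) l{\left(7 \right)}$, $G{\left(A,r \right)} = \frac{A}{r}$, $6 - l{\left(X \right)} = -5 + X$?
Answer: $\frac{15384980552}{1135693977} \approx 13.547$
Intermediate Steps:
$l{\left(X \right)} = 11 - X$ ($l{\left(X \right)} = 6 - \left(-5 + X\right) = 11 - X$)
$s = 524$ ($s = \left(\left(16 - -10\right) + 105\right) \left(11 - 7\right) = \left(\left(16 + 10\right) + 105\right) \left(11 - 7\right) = \left(26 + 105\right) 4 = 131 \cdot 4 = 524$)
$\frac{31765 \frac{1}{-11444}}{G{\left(23,-112 \right)}} + \frac{s}{17259} = \frac{31765 \frac{1}{-11444}}{23 \frac{1}{-112}} + \frac{524}{17259} = \frac{31765 \left(- \frac{1}{11444}\right)}{23 \left(- \frac{1}{112}\right)} + 524 \cdot \frac{1}{17259} = - \frac{31765}{11444 \left(- \frac{23}{112}\right)} + \frac{524}{17259} = \left(- \frac{31765}{11444}\right) \left(- \frac{112}{23}\right) + \frac{524}{17259} = \frac{889420}{65803} + \frac{524}{17259} = \frac{15384980552}{1135693977}$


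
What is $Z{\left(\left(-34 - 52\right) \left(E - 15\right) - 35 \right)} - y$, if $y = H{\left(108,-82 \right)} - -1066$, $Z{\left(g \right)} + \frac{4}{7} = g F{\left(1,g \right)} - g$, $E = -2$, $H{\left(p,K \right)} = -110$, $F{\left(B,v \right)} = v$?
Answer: $\frac{14237618}{7} \approx 2.0339 \cdot 10^{6}$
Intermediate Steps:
$Z{\left(g \right)} = - \frac{4}{7} + g^{2} - g$ ($Z{\left(g \right)} = - \frac{4}{7} - \left(g - g g\right) = - \frac{4}{7} + \left(g^{2} - g\right) = - \frac{4}{7} + g^{2} - g$)
$y = 956$ ($y = -110 - -1066 = -110 + 1066 = 956$)
$Z{\left(\left(-34 - 52\right) \left(E - 15\right) - 35 \right)} - y = \left(- \frac{4}{7} + \left(\left(-34 - 52\right) \left(-2 - 15\right) - 35\right)^{2} - \left(\left(-34 - 52\right) \left(-2 - 15\right) - 35\right)\right) - 956 = \left(- \frac{4}{7} + \left(\left(-86\right) \left(-17\right) - 35\right)^{2} - \left(\left(-86\right) \left(-17\right) - 35\right)\right) - 956 = \left(- \frac{4}{7} + \left(1462 - 35\right)^{2} - \left(1462 - 35\right)\right) - 956 = \left(- \frac{4}{7} + 1427^{2} - 1427\right) - 956 = \left(- \frac{4}{7} + 2036329 - 1427\right) - 956 = \frac{14244310}{7} - 956 = \frac{14237618}{7}$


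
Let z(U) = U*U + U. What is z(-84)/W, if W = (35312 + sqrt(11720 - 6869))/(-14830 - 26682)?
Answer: -10220057799168/1246932493 + 6077854944*sqrt(11)/1246932493 ≈ -8180.0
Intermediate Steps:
z(U) = U + U**2 (z(U) = U**2 + U = U + U**2)
W = -4414/5189 - 21*sqrt(11)/41512 (W = (35312 + sqrt(4851))/(-41512) = (35312 + 21*sqrt(11))*(-1/41512) = -4414/5189 - 21*sqrt(11)/41512 ≈ -0.85232)
z(-84)/W = (-84*(1 - 84))/(-4414/5189 - 21*sqrt(11)/41512) = (-84*(-83))/(-4414/5189 - 21*sqrt(11)/41512) = 6972/(-4414/5189 - 21*sqrt(11)/41512)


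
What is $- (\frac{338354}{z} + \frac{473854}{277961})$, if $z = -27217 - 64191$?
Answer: $\frac{25367584881}{12703929544} \approx 1.9968$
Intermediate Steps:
$z = -91408$
$- (\frac{338354}{z} + \frac{473854}{277961}) = - (\frac{338354}{-91408} + \frac{473854}{277961}) = - (338354 \left(- \frac{1}{91408}\right) + 473854 \cdot \frac{1}{277961}) = - (- \frac{169177}{45704} + \frac{473854}{277961}) = \left(-1\right) \left(- \frac{25367584881}{12703929544}\right) = \frac{25367584881}{12703929544}$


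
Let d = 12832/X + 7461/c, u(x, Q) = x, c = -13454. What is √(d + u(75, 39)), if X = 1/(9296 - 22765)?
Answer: I*√32554346059802/434 ≈ 13147.0*I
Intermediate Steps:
X = -1/13469 (X = 1/(-13469) = -1/13469 ≈ -7.4245e-5)
d = -2325311441893/13454 (d = 12832/(-1/13469) + 7461/(-13454) = 12832*(-13469) + 7461*(-1/13454) = -172834208 - 7461/13454 = -2325311441893/13454 ≈ -1.7283e+8)
√(d + u(75, 39)) = √(-2325311441893/13454 + 75) = √(-2325310432843/13454) = I*√32554346059802/434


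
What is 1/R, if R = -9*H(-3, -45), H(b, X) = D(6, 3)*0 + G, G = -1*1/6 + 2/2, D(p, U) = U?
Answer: -2/15 ≈ -0.13333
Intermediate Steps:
G = ⅚ (G = -1*⅙ + 2*(½) = -⅙ + 1 = ⅚ ≈ 0.83333)
H(b, X) = ⅚ (H(b, X) = 3*0 + ⅚ = 0 + ⅚ = ⅚)
R = -15/2 (R = -9*⅚ = -15/2 ≈ -7.5000)
1/R = 1/(-15/2) = -2/15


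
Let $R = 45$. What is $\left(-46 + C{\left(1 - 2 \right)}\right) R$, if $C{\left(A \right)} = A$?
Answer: $-2115$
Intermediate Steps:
$\left(-46 + C{\left(1 - 2 \right)}\right) R = \left(-46 + \left(1 - 2\right)\right) 45 = \left(-46 - 1\right) 45 = \left(-47\right) 45 = -2115$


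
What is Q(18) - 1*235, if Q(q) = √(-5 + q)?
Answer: -235 + √13 ≈ -231.39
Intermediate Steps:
Q(18) - 1*235 = √(-5 + 18) - 1*235 = √13 - 235 = -235 + √13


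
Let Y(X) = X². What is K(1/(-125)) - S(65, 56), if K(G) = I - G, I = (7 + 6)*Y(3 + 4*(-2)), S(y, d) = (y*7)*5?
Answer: -243749/125 ≈ -1950.0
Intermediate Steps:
S(y, d) = 35*y (S(y, d) = (7*y)*5 = 35*y)
I = 325 (I = (7 + 6)*(3 + 4*(-2))² = 13*(3 - 8)² = 13*(-5)² = 13*25 = 325)
K(G) = 325 - G
K(1/(-125)) - S(65, 56) = (325 - 1/(-125)) - 35*65 = (325 - 1*(-1/125)) - 1*2275 = (325 + 1/125) - 2275 = 40626/125 - 2275 = -243749/125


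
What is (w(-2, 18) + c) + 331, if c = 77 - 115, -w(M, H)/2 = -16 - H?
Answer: 361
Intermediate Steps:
w(M, H) = 32 + 2*H (w(M, H) = -2*(-16 - H) = 32 + 2*H)
c = -38
(w(-2, 18) + c) + 331 = ((32 + 2*18) - 38) + 331 = ((32 + 36) - 38) + 331 = (68 - 38) + 331 = 30 + 331 = 361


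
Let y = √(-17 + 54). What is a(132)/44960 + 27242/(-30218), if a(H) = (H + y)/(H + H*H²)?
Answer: -10671072772891/11836813652000 + √37/103412496000 ≈ -0.90152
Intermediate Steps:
y = √37 ≈ 6.0828
a(H) = (H + √37)/(H + H³) (a(H) = (H + √37)/(H + H*H²) = (H + √37)/(H + H³))
a(132)/44960 + 27242/(-30218) = ((132 + √37)/(132 + 132³))/44960 + 27242/(-30218) = ((132 + √37)/(132 + 2299968))*(1/44960) + 27242*(-1/30218) = ((132 + √37)/2300100)*(1/44960) - 13621/15109 = (1/17425 + √37/2300100)*(1/44960) - 13621/15109 = (1/783428000 + √37/103412496000) - 13621/15109 = -10671072772891/11836813652000 + √37/103412496000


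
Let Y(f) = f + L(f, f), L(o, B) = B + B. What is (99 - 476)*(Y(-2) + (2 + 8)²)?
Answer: -35438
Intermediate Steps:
L(o, B) = 2*B
Y(f) = 3*f (Y(f) = f + 2*f = 3*f)
(99 - 476)*(Y(-2) + (2 + 8)²) = (99 - 476)*(3*(-2) + (2 + 8)²) = -377*(-6 + 10²) = -377*(-6 + 100) = -377*94 = -35438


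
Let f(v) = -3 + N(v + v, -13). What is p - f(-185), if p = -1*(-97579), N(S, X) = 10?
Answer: 97572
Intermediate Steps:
f(v) = 7 (f(v) = -3 + 10 = 7)
p = 97579
p - f(-185) = 97579 - 1*7 = 97579 - 7 = 97572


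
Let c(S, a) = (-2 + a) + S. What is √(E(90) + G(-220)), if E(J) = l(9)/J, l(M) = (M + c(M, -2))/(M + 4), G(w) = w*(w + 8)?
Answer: √1773486455/195 ≈ 215.96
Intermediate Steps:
G(w) = w*(8 + w)
c(S, a) = -2 + S + a
l(M) = (-4 + 2*M)/(4 + M) (l(M) = (M + (-2 + M - 2))/(M + 4) = (M + (-4 + M))/(4 + M) = (-4 + 2*M)/(4 + M))
E(J) = 14/(13*J) (E(J) = (2*(-2 + 9)/(4 + 9))/J = (2*7/13)/J = (2*(1/13)*7)/J = 14/(13*J))
√(E(90) + G(-220)) = √((14/13)/90 - 220*(8 - 220)) = √((14/13)*(1/90) - 220*(-212)) = √(7/585 + 46640) = √(27284407/585) = √1773486455/195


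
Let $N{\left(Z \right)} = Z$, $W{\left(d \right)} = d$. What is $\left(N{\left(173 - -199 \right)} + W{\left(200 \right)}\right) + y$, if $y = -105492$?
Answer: $-104920$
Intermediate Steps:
$\left(N{\left(173 - -199 \right)} + W{\left(200 \right)}\right) + y = \left(\left(173 - -199\right) + 200\right) - 105492 = \left(\left(173 + 199\right) + 200\right) - 105492 = \left(372 + 200\right) - 105492 = 572 - 105492 = -104920$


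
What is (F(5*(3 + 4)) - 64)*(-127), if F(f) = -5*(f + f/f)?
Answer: 30988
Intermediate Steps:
F(f) = -5 - 5*f (F(f) = -5*(f + 1) = -5*(1 + f) = -5 - 5*f)
(F(5*(3 + 4)) - 64)*(-127) = ((-5 - 25*(3 + 4)) - 64)*(-127) = ((-5 - 25*7) - 64)*(-127) = ((-5 - 5*35) - 64)*(-127) = ((-5 - 175) - 64)*(-127) = (-180 - 64)*(-127) = -244*(-127) = 30988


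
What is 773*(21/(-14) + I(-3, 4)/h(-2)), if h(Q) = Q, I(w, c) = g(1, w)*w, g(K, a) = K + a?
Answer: -6957/2 ≈ -3478.5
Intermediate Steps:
I(w, c) = w*(1 + w) (I(w, c) = (1 + w)*w = w*(1 + w))
773*(21/(-14) + I(-3, 4)/h(-2)) = 773*(21/(-14) - 3*(1 - 3)/(-2)) = 773*(21*(-1/14) - 3*(-2)*(-½)) = 773*(-3/2 + 6*(-½)) = 773*(-3/2 - 3) = 773*(-9/2) = -6957/2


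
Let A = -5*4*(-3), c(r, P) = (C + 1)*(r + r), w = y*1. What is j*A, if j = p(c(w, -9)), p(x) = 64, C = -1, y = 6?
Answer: 3840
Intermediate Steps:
w = 6 (w = 6*1 = 6)
c(r, P) = 0 (c(r, P) = (-1 + 1)*(r + r) = 0*(2*r) = 0)
A = 60 (A = -20*(-3) = 60)
j = 64
j*A = 64*60 = 3840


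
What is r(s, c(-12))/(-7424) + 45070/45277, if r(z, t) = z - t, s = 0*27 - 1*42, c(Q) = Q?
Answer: 167978995/168068224 ≈ 0.99947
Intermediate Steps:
s = -42 (s = 0 - 42 = -42)
r(s, c(-12))/(-7424) + 45070/45277 = (-42 - 1*(-12))/(-7424) + 45070/45277 = (-42 + 12)*(-1/7424) + 45070*(1/45277) = -30*(-1/7424) + 45070/45277 = 15/3712 + 45070/45277 = 167978995/168068224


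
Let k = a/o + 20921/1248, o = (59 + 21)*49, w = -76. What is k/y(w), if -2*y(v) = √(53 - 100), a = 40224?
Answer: 175811*I*√47/152880 ≈ 7.884*I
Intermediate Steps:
o = 3920 (o = 80*49 = 3920)
y(v) = -I*√47/2 (y(v) = -√(53 - 100)/2 = -I*√47/2)
k = 8263117/305760 (k = 40224/3920 + 20921/1248 = 40224*(1/3920) + 20921*(1/1248) = 2514/245 + 20921/1248 = 8263117/305760 ≈ 27.025)
k/y(w) = 8263117/(305760*((-I*√47/2))) = 8263117*(2*I*√47/47)/305760 = 175811*I*√47/152880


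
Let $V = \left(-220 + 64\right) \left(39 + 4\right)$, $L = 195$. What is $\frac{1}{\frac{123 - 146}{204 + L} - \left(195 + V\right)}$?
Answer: $\frac{399}{2598664} \approx 0.00015354$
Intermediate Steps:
$V = -6708$ ($V = \left(-156\right) 43 = -6708$)
$\frac{1}{\frac{123 - 146}{204 + L} - \left(195 + V\right)} = \frac{1}{\frac{123 - 146}{204 + 195} - -6513} = \frac{1}{- \frac{23}{399} + \left(-195 + 6708\right)} = \frac{1}{\left(-23\right) \frac{1}{399} + 6513} = \frac{1}{- \frac{23}{399} + 6513} = \frac{1}{\frac{2598664}{399}} = \frac{399}{2598664}$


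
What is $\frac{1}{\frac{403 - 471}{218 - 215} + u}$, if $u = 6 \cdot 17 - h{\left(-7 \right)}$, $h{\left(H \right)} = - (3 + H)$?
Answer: $\frac{3}{226} \approx 0.013274$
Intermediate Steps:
$h{\left(H \right)} = -3 - H$
$u = 98$ ($u = 6 \cdot 17 - \left(-3 - -7\right) = 102 - \left(-3 + 7\right) = 102 - 4 = 98$)
$\frac{1}{\frac{403 - 471}{218 - 215} + u} = \frac{1}{\frac{403 - 471}{218 - 215} + 98} = \frac{1}{- \frac{68}{3} + 98} = \frac{1}{\frac{226}{3}} = \frac{3}{226}$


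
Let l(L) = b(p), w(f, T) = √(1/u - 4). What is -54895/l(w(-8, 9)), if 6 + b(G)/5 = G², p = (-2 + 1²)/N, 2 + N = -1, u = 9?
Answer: 98811/53 ≈ 1864.4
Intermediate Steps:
N = -3 (N = -2 - 1 = -3)
p = ⅓ (p = (-2 + 1²)/(-3) = (-2 + 1)*(-⅓) = -1*(-⅓) = ⅓ ≈ 0.33333)
w(f, T) = I*√35/3 (w(f, T) = √(1/9 - 4) = √(⅑ - 4) = √(-35/9) = I*√35/3)
b(G) = -30 + 5*G²
l(L) = -265/9 (l(L) = -30 + 5*(⅓)² = -30 + 5*(⅑) = -30 + 5/9 = -265/9)
-54895/l(w(-8, 9)) = -54895/(-265/9) = -54895*(-9/265) = 98811/53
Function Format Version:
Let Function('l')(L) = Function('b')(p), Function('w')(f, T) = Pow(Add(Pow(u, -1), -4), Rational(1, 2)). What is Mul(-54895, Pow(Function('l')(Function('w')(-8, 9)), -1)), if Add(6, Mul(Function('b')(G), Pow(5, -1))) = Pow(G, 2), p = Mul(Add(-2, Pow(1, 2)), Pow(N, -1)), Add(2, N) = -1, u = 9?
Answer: Rational(98811, 53) ≈ 1864.4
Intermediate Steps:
N = -3 (N = Add(-2, -1) = -3)
p = Rational(1, 3) (p = Mul(Add(-2, Pow(1, 2)), Pow(-3, -1)) = Mul(Add(-2, 1), Rational(-1, 3)) = Mul(-1, Rational(-1, 3)) = Rational(1, 3) ≈ 0.33333)
Function('w')(f, T) = Mul(Rational(1, 3), I, Pow(35, Rational(1, 2))) (Function('w')(f, T) = Pow(Add(Pow(9, -1), -4), Rational(1, 2)) = Pow(Add(Rational(1, 9), -4), Rational(1, 2)) = Pow(Rational(-35, 9), Rational(1, 2)) = Mul(Rational(1, 3), I, Pow(35, Rational(1, 2))))
Function('b')(G) = Add(-30, Mul(5, Pow(G, 2)))
Function('l')(L) = Rational(-265, 9) (Function('l')(L) = Add(-30, Mul(5, Pow(Rational(1, 3), 2))) = Add(-30, Mul(5, Rational(1, 9))) = Add(-30, Rational(5, 9)) = Rational(-265, 9))
Mul(-54895, Pow(Function('l')(Function('w')(-8, 9)), -1)) = Mul(-54895, Pow(Rational(-265, 9), -1)) = Mul(-54895, Rational(-9, 265)) = Rational(98811, 53)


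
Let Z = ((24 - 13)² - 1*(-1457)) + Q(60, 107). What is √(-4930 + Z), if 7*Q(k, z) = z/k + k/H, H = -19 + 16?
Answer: I*√147937965/210 ≈ 57.919*I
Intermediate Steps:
H = -3
Q(k, z) = -k/21 + z/(7*k) (Q(k, z) = (z/k + k/(-3))/7 = (z/k + k*(-⅓))/7 = (z/k - k/3)/7 = (-k/3 + z/k)/7 = -k/21 + z/(7*k))
Z = 661667/420 (Z = ((24 - 13)² - 1*(-1457)) + (-1/21*60 + (⅐)*107/60) = (11² + 1457) + (-20/7 + (⅐)*107*(1/60)) = (121 + 1457) + (-20/7 + 107/420) = 1578 - 1093/420 = 661667/420 ≈ 1575.4)
√(-4930 + Z) = √(-4930 + 661667/420) = √(-1408933/420) = I*√147937965/210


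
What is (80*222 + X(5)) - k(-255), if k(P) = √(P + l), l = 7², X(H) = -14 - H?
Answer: 17741 - I*√206 ≈ 17741.0 - 14.353*I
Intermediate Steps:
l = 49
k(P) = √(49 + P) (k(P) = √(P + 49) = √(49 + P))
(80*222 + X(5)) - k(-255) = (80*222 + (-14 - 1*5)) - √(49 - 255) = (17760 + (-14 - 5)) - √(-206) = (17760 - 19) - I*√206 = 17741 - I*√206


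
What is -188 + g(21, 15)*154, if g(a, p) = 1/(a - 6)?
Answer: -2666/15 ≈ -177.73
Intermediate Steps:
g(a, p) = 1/(-6 + a)
-188 + g(21, 15)*154 = -188 + 154/(-6 + 21) = -188 + 154/15 = -2666/15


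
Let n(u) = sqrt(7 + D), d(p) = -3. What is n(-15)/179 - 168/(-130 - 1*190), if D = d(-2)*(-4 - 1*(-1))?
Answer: 3919/7160 ≈ 0.54735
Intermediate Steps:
D = 9 (D = -3*(-4 - 1*(-1)) = -3*(-4 + 1) = -3*(-3) = 9)
n(u) = 4 (n(u) = sqrt(7 + 9) = sqrt(16) = 4)
n(-15)/179 - 168/(-130 - 1*190) = 4/179 - 168/(-130 - 1*190) = 4*(1/179) - 168/(-130 - 190) = 4/179 - 168/(-320) = 4/179 - 168*(-1/320) = 4/179 + 21/40 = 3919/7160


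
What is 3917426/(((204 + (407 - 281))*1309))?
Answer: 1958713/215985 ≈ 9.0687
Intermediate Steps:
3917426/(((204 + (407 - 281))*1309)) = 3917426/(((204 + 126)*1309)) = 3917426/((330*1309)) = 3917426/431970 = 3917426*(1/431970) = 1958713/215985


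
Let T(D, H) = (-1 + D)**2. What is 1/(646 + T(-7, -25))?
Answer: 1/710 ≈ 0.0014085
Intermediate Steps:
1/(646 + T(-7, -25)) = 1/(646 + (-1 - 7)**2) = 1/(646 + (-8)**2) = 1/(646 + 64) = 1/710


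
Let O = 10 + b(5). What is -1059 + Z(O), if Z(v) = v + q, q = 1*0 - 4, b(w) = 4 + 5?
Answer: -1044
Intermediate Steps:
b(w) = 9
q = -4 (q = 0 - 4 = -4)
O = 19 (O = 10 + 9 = 19)
Z(v) = -4 + v (Z(v) = v - 4 = -4 + v)
-1059 + Z(O) = -1059 + (-4 + 19) = -1059 + 15 = -1044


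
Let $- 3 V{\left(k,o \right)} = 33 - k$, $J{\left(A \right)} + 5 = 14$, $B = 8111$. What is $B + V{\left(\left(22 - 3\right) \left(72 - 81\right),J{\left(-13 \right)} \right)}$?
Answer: $8043$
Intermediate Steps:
$J{\left(A \right)} = 9$ ($J{\left(A \right)} = -5 + 14 = 9$)
$V{\left(k,o \right)} = -11 + \frac{k}{3}$ ($V{\left(k,o \right)} = - \frac{33 - k}{3} = -11 + \frac{k}{3}$)
$B + V{\left(\left(22 - 3\right) \left(72 - 81\right),J{\left(-13 \right)} \right)} = 8111 + \left(-11 + \frac{\left(22 - 3\right) \left(72 - 81\right)}{3}\right) = 8111 + \left(-11 + \frac{19 \left(-9\right)}{3}\right) = 8111 + \left(-11 + \frac{1}{3} \left(-171\right)\right) = 8111 - 68 = 8043$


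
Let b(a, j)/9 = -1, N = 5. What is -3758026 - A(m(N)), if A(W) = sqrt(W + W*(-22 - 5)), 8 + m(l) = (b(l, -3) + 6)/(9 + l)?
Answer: -3758026 - sqrt(10465)/7 ≈ -3.7580e+6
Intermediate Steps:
b(a, j) = -9 (b(a, j) = 9*(-1) = -9)
m(l) = -8 - 3/(9 + l) (m(l) = -8 + (-9 + 6)/(9 + l) = -8 - 3/(9 + l))
A(W) = sqrt(26)*sqrt(-W) (A(W) = sqrt(W + W*(-27)) = sqrt(W - 27*W) = sqrt(-26*W) = sqrt(26)*sqrt(-W))
-3758026 - A(m(N)) = -3758026 - sqrt(26)*sqrt(-(-75 - 8*5)/(9 + 5)) = -3758026 - sqrt(26)*sqrt(-(-75 - 40)/14) = -3758026 - sqrt(26)*sqrt(-(-115)/14) = -3758026 - sqrt(26)*sqrt(-1*(-115/14)) = -3758026 - sqrt(26)*sqrt(115/14) = -3758026 - sqrt(26)*sqrt(1610)/14 = -3758026 - sqrt(10465)/7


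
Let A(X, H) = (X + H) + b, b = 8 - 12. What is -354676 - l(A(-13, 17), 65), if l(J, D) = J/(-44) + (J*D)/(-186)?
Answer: -354676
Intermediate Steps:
b = -4
A(X, H) = -4 + H + X (A(X, H) = (X + H) - 4 = (H + X) - 4 = -4 + H + X)
l(J, D) = -J/44 - D*J/186 (l(J, D) = J*(-1/44) + (D*J)*(-1/186) = -J/44 - D*J/186)
-354676 - l(A(-13, 17), 65) = -354676 - (-1)*(-4 + 17 - 13)*(93 + 22*65)/4092 = -354676 - (-1)*0*(93 + 1430)/4092 = -354676 - (-1)*0*1523/4092 = -354676 - 1*0 = -354676 + 0 = -354676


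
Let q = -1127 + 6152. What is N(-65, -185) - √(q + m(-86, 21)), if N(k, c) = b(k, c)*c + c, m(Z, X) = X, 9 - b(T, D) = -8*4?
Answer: -7770 - 29*√6 ≈ -7841.0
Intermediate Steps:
b(T, D) = 41 (b(T, D) = 9 - (-8)*4 = 9 - 1*(-32) = 9 + 32 = 41)
N(k, c) = 42*c (N(k, c) = 41*c + c = 42*c)
q = 5025
N(-65, -185) - √(q + m(-86, 21)) = 42*(-185) - √(5025 + 21) = -7770 - √5046 = -7770 - 29*√6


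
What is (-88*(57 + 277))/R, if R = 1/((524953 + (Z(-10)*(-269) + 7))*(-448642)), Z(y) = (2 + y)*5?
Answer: 7064264099918080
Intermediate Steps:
Z(y) = 10 + 5*y
R = -1/240346492240 (R = 1/((524953 + ((10 + 5*(-10))*(-269) + 7))*(-448642)) = -1/448642/(524953 + ((10 - 50)*(-269) + 7)) = -1/448642/(524953 + (-40*(-269) + 7)) = -1/448642/(524953 + (10760 + 7)) = -1/448642/(524953 + 10767) = -1/448642/535720 = (1/535720)*(-1/448642) = -1/240346492240 ≈ -4.1607e-12)
(-88*(57 + 277))/R = (-88*(57 + 277))/(-1/240346492240) = -88*334*(-240346492240) = -29392*(-240346492240) = 7064264099918080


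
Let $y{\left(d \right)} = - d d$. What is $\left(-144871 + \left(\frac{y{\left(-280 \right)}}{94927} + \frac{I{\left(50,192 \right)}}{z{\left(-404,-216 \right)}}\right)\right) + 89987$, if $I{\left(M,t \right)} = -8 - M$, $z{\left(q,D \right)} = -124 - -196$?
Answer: $- \frac{26794945733}{488196} \approx -54886.0$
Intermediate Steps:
$z{\left(q,D \right)} = 72$ ($z{\left(q,D \right)} = -124 + 196 = 72$)
$y{\left(d \right)} = - d^{2}$
$\left(-144871 + \left(\frac{y{\left(-280 \right)}}{94927} + \frac{I{\left(50,192 \right)}}{z{\left(-404,-216 \right)}}\right)\right) + 89987 = \left(-144871 + \left(\frac{\left(-1\right) \left(-280\right)^{2}}{94927} + \frac{-8 - 50}{72}\right)\right) + 89987 = \left(-144871 + \left(\left(-1\right) 78400 \cdot \frac{1}{94927} + \left(-8 - 50\right) \frac{1}{72}\right)\right) + 89987 = \left(-144871 - \frac{796469}{488196}\right) + 89987 = - \frac{70726239185}{488196} + 89987 = - \frac{26794945733}{488196}$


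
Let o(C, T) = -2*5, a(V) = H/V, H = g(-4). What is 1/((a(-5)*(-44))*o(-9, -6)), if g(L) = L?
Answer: 1/352 ≈ 0.0028409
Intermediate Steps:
H = -4
a(V) = -4/V
o(C, T) = -10
1/((a(-5)*(-44))*o(-9, -6)) = 1/((-4/(-5)*(-44))*(-10)) = 1/((-4*(-⅕)*(-44))*(-10)) = 1/(((⅘)*(-44))*(-10)) = 1/(-176/5*(-10)) = 1/352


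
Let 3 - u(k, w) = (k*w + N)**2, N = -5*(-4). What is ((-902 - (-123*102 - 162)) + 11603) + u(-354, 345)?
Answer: -14910828688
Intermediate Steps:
N = 20
u(k, w) = 3 - (20 + k*w)**2 (u(k, w) = 3 - (k*w + 20)**2 = 3 - (20 + k*w)**2)
((-902 - (-123*102 - 162)) + 11603) + u(-354, 345) = ((-902 - (-123*102 - 162)) + 11603) + (3 - (20 - 354*345)**2) = ((-902 - (-12546 - 162)) + 11603) + (3 - (20 - 122130)**2) = ((-902 - 1*(-12708)) + 11603) + (3 - 1*(-122110)**2) = ((-902 + 12708) + 11603) + (3 - 1*14910852100) = (11806 + 11603) + (3 - 14910852100) = 23409 - 14910852097 = -14910828688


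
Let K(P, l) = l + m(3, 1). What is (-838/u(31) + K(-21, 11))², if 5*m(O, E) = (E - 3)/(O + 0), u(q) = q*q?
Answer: 20757029329/207792225 ≈ 99.893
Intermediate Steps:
u(q) = q²
m(O, E) = (-3 + E)/(5*O) (m(O, E) = ((E - 3)/(O + 0))/5 = ((-3 + E)/O)/5 = (-3 + E)/(5*O))
K(P, l) = -2/15 + l (K(P, l) = l + (⅕)*(-3 + 1)/3 = l + (⅕)*(⅓)*(-2) = l - 2/15 = -2/15 + l)
(-838/u(31) + K(-21, 11))² = (-838/(31²) + (-2/15 + 11))² = (-838/961 + 163/15)² = (144073/14415)² = 20757029329/207792225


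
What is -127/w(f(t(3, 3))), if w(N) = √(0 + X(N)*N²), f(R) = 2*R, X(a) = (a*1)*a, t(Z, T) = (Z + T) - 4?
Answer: -127/16 ≈ -7.9375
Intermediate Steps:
t(Z, T) = -4 + T + Z (t(Z, T) = (T + Z) - 4 = -4 + T + Z)
X(a) = a² (X(a) = a*a = a²)
w(N) = √(N⁴) (w(N) = √(0 + N²*N²) = √(0 + N⁴) = √(N⁴))
-127/w(f(t(3, 3))) = -127/(√((2*(-4 + 3 + 3))⁴)) = -127/(√((2*2)⁴)) = -127/(√(4⁴)) = -127/(√256) = -127/16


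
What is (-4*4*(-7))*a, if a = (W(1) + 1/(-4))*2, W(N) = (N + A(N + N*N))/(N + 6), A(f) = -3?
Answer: -120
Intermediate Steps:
W(N) = (-3 + N)/(6 + N) (W(N) = (N - 3)/(N + 6) = (-3 + N)/(6 + N))
a = -15/14 (a = ((-3 + 1)/(6 + 1) + 1/(-4))*2 = (-2/7 - ¼)*2 = -15/28*2 = -15/14 ≈ -1.0714)
(-4*4*(-7))*a = (-4*4*(-7))*(-15/14) = -16*(-7)*(-15/14) = 112*(-15/14) = -120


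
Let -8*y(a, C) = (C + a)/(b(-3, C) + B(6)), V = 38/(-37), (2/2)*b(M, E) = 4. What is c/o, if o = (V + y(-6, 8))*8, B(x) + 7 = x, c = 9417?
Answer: -1045287/986 ≈ -1060.1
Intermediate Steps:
b(M, E) = 4
V = -38/37 (V = 38*(-1/37) = -38/37 ≈ -1.0270)
B(x) = -7 + x
y(a, C) = -C/24 - a/24 (y(a, C) = -(C + a)/(8*(4 + (-7 + 6))) = -(C + a)/(8*(4 - 1)) = -(C + a)/(8*3) = -(C/3 + a/3)/8 = -C/24 - a/24)
o = -986/111 (o = (-38/37 + (-1/24*8 - 1/24*(-6)))*8 = (-38/37 + (-⅓ + ¼))*8 = (-38/37 - 1/12)*8 = -493/444*8 = -986/111 ≈ -8.8829)
c/o = 9417/(-986/111) = 9417*(-111/986) = -1045287/986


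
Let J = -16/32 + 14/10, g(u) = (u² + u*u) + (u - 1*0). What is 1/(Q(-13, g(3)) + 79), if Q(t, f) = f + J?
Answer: 10/1009 ≈ 0.0099108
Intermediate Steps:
g(u) = u + 2*u² (g(u) = (u² + u²) + (u + 0) = 2*u² + u = u + 2*u²)
J = 9/10 (J = -16*1/32 + 14*(⅒) = -½ + 7/5 = 9/10 ≈ 0.90000)
Q(t, f) = 9/10 + f (Q(t, f) = f + 9/10 = 9/10 + f)
1/(Q(-13, g(3)) + 79) = 1/((9/10 + 3*(1 + 2*3)) + 79) = 1/((9/10 + 3*(1 + 6)) + 79) = 1/((9/10 + 3*7) + 79) = 1/((9/10 + 21) + 79) = 1/(219/10 + 79) = 1/(1009/10) = 10/1009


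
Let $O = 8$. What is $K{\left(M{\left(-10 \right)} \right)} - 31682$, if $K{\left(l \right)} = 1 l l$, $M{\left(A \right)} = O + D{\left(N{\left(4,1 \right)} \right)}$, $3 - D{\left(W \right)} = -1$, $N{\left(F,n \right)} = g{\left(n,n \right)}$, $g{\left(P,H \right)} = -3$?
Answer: $-31538$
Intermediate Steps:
$N{\left(F,n \right)} = -3$
$D{\left(W \right)} = 4$ ($D{\left(W \right)} = 3 - -1 = 3 + 1 = 4$)
$M{\left(A \right)} = 12$ ($M{\left(A \right)} = 8 + 4 = 12$)
$K{\left(l \right)} = l^{2}$ ($K{\left(l \right)} = l l = l^{2}$)
$K{\left(M{\left(-10 \right)} \right)} - 31682 = 12^{2} - 31682 = 144 - 31682 = -31538$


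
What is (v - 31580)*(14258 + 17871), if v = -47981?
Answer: -2556215369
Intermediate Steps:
(v - 31580)*(14258 + 17871) = (-47981 - 31580)*(14258 + 17871) = -79561*32129 = -2556215369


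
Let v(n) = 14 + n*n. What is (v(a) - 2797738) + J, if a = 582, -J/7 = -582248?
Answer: 1616736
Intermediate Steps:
J = 4075736 (J = -7*(-582248) = 4075736)
v(n) = 14 + n**2
(v(a) - 2797738) + J = ((14 + 582**2) - 2797738) + 4075736 = ((14 + 338724) - 2797738) + 4075736 = (338738 - 2797738) + 4075736 = -2459000 + 4075736 = 1616736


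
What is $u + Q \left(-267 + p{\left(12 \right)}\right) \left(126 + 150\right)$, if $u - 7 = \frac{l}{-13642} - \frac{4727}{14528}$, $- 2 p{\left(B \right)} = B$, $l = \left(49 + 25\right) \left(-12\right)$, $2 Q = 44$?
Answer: $- \frac{164265562380147}{99095488} \approx -1.6577 \cdot 10^{6}$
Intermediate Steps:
$Q = 22$ ($Q = \frac{1}{2} \cdot 44 = 22$)
$l = -888$ ($l = 74 \left(-12\right) = -888$)
$p{\left(B \right)} = - \frac{B}{2}$
$u = \frac{667875981}{99095488}$ ($u = 7 - \left(- \frac{444}{6821} + \frac{4727}{14528}\right) = 7 - \frac{25792435}{99095488} = \frac{667875981}{99095488} \approx 6.7397$)
$u + Q \left(-267 + p{\left(12 \right)}\right) \left(126 + 150\right) = \frac{667875981}{99095488} + 22 \left(-267 - 6\right) \left(126 + 150\right) = \frac{667875981}{99095488} + 22 \left(-267 - 6\right) 276 = \frac{667875981}{99095488} + 22 \left(\left(-273\right) 276\right) = \frac{667875981}{99095488} + 22 \left(-75348\right) = \frac{667875981}{99095488} - 1657656 = - \frac{164265562380147}{99095488}$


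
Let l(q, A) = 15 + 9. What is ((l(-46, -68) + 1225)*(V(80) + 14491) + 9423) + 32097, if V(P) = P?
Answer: 18240699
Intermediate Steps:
l(q, A) = 24
((l(-46, -68) + 1225)*(V(80) + 14491) + 9423) + 32097 = ((24 + 1225)*(80 + 14491) + 9423) + 32097 = (1249*14571 + 9423) + 32097 = (18199179 + 9423) + 32097 = 18208602 + 32097 = 18240699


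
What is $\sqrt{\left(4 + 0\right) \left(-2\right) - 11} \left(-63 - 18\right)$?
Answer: $- 81 i \sqrt{19} \approx - 353.07 i$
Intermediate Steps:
$\sqrt{\left(4 + 0\right) \left(-2\right) - 11} \left(-63 - 18\right) = \sqrt{4 \left(-2\right) - 11} \left(-81\right) = \sqrt{-8 - 11} \left(-81\right) = \sqrt{-19} \left(-81\right) = i \sqrt{19} \left(-81\right) = - 81 i \sqrt{19}$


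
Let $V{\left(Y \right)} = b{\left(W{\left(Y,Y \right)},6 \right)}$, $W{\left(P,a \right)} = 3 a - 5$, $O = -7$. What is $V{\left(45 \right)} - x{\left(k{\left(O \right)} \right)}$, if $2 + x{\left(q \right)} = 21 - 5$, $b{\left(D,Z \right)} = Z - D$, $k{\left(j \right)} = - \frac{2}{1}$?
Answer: $-138$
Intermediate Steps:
$k{\left(j \right)} = -2$ ($k{\left(j \right)} = \left(-2\right) 1 = -2$)
$W{\left(P,a \right)} = -5 + 3 a$
$x{\left(q \right)} = 14$ ($x{\left(q \right)} = -2 + \left(21 - 5\right) = -2 + 16 = 14$)
$V{\left(Y \right)} = 11 - 3 Y$ ($V{\left(Y \right)} = 6 - \left(-5 + 3 Y\right) = 11 - 3 Y$)
$V{\left(45 \right)} - x{\left(k{\left(O \right)} \right)} = \left(11 - 135\right) - 14 = -124 - 14 = -138$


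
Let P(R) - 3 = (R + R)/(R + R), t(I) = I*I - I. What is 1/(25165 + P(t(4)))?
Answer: 1/25169 ≈ 3.9731e-5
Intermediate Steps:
t(I) = I² - I
P(R) = 4 (P(R) = 3 + (R + R)/(R + R) = 3 + (2*R)/((2*R)) = 3 + (2*R)*(1/(2*R)) = 3 + 1 = 4)
1/(25165 + P(t(4))) = 1/(25165 + 4) = 1/25169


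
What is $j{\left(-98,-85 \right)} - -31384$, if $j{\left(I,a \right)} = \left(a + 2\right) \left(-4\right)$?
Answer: $31716$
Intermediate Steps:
$j{\left(I,a \right)} = -8 - 4 a$ ($j{\left(I,a \right)} = \left(2 + a\right) \left(-4\right) = -8 - 4 a$)
$j{\left(-98,-85 \right)} - -31384 = \left(-8 - -340\right) - -31384 = \left(-8 + 340\right) + 31384 = 332 + 31384 = 31716$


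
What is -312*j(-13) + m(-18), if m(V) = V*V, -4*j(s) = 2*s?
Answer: -1704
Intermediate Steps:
j(s) = -s/2
m(V) = V²
-312*j(-13) + m(-18) = -(-156)*(-13) + (-18)² = -312*13/2 + 324 = -2028 + 324 = -1704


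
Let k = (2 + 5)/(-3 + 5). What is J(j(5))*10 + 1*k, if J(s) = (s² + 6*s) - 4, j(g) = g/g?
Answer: 67/2 ≈ 33.500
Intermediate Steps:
j(g) = 1
k = 7/2 ≈ 3.5000
J(s) = -4 + s² + 6*s
J(j(5))*10 + 1*k = (-4 + 1² + 6*1)*10 + 1*(7/2) = (-4 + 1 + 6)*10 + 7/2 = 3*10 + 7/2 = 30 + 7/2 = 67/2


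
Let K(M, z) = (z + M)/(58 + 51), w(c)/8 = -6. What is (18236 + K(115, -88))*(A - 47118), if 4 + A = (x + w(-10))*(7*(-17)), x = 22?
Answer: -87516701028/109 ≈ -8.0291e+8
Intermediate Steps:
w(c) = -48 (w(c) = 8*(-6) = -48)
K(M, z) = M/109 + z/109 (K(M, z) = (M + z)/109 = (M + z)*(1/109) = M/109 + z/109)
A = 3090 (A = -4 + (22 - 48)*(7*(-17)) = -4 - 26*(-119) = -4 + 3094 = 3090)
(18236 + K(115, -88))*(A - 47118) = (18236 + ((1/109)*115 + (1/109)*(-88)))*(3090 - 47118) = (18236 + (115/109 - 88/109))*(-44028) = (18236 + 27/109)*(-44028) = (1987751/109)*(-44028) = -87516701028/109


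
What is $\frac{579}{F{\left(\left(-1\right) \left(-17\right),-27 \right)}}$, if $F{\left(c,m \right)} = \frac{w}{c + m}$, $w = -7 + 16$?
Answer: $- \frac{1930}{3} \approx -643.33$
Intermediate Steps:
$w = 9$
$F{\left(c,m \right)} = \frac{9}{c + m}$
$\frac{579}{F{\left(\left(-1\right) \left(-17\right),-27 \right)}} = \frac{579}{9 \frac{1}{\left(-1\right) \left(-17\right) - 27}} = \frac{579}{9 \frac{1}{17 - 27}} = \frac{579}{9 \frac{1}{-10}} = \frac{579}{9 \left(- \frac{1}{10}\right)} = \frac{579}{- \frac{9}{10}} = 579 \left(- \frac{10}{9}\right) = - \frac{1930}{3}$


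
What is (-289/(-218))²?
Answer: 83521/47524 ≈ 1.7574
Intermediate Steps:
(-289/(-218))² = (-289*(-1/218))² = (289/218)² = 83521/47524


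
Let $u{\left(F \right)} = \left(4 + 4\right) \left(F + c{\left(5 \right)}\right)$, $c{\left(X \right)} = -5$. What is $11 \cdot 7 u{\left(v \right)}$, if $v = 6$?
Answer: $616$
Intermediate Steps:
$u{\left(F \right)} = -40 + 8 F$ ($u{\left(F \right)} = \left(4 + 4\right) \left(F - 5\right) = 8 \left(-5 + F\right) = -40 + 8 F$)
$11 \cdot 7 u{\left(v \right)} = 11 \cdot 7 \left(-40 + 8 \cdot 6\right) = 77 \left(-40 + 48\right) = 77 \cdot 8 = 616$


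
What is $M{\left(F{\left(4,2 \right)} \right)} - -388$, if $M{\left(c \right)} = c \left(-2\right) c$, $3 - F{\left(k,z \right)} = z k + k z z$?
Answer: $-494$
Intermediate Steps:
$F{\left(k,z \right)} = 3 - k z - k z^{2}$ ($F{\left(k,z \right)} = 3 - \left(z k + k z z\right) = 3 - \left(k z + k z^{2}\right) = 3 - k z - k z^{2}$)
$M{\left(c \right)} = - 2 c^{2}$ ($M{\left(c \right)} = - 2 c c = - 2 c^{2}$)
$M{\left(F{\left(4,2 \right)} \right)} - -388 = - 2 \left(3 - 4 \cdot 2 - 4 \cdot 2^{2}\right)^{2} - -388 = - 2 \left(3 - 8 - 4 \cdot 4\right)^{2} + 388 = - 2 \left(3 - 8 - 16\right)^{2} + 388 = - 2 \left(-21\right)^{2} + 388 = \left(-2\right) 441 + 388 = -882 + 388 = -494$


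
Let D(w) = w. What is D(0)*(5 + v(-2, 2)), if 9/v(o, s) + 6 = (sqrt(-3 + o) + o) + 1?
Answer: 0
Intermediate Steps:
v(o, s) = 9/(-5 + o + sqrt(-3 + o)) (v(o, s) = 9/(-6 + ((sqrt(-3 + o) + o) + 1)) = 9/(-6 + ((o + sqrt(-3 + o)) + 1)) = 9/(-6 + (1 + o + sqrt(-3 + o))) = 9/(-5 + o + sqrt(-3 + o)))
D(0)*(5 + v(-2, 2)) = 0*(5 + 9/(-5 - 2 + sqrt(-3 - 2))) = 0*(5 + 9/(-5 - 2 + sqrt(-5))) = 0*(5 + 9/(-5 - 2 + I*sqrt(5))) = 0*(5 + 9/(-7 + I*sqrt(5))) = 0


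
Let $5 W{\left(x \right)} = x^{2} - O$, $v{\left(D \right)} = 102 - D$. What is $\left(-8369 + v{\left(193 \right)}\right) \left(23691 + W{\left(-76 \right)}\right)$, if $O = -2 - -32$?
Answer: $-210148092$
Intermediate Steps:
$O = 30$ ($O = -2 + 32 = 30$)
$W{\left(x \right)} = -6 + \frac{x^{2}}{5}$ ($W{\left(x \right)} = \frac{x^{2} - 30}{5} = \frac{-30 + x^{2}}{5} = -6 + \frac{x^{2}}{5}$)
$\left(-8369 + v{\left(193 \right)}\right) \left(23691 + W{\left(-76 \right)}\right) = \left(-8369 + \left(102 - 193\right)\right) \left(23691 - \left(6 - \frac{\left(-76\right)^{2}}{5}\right)\right) = \left(-8369 + \left(102 - 193\right)\right) \left(23691 + \left(-6 + \frac{1}{5} \cdot 5776\right)\right) = \left(-8369 - 91\right) \left(23691 + \left(-6 + \frac{5776}{5}\right)\right) = - 8460 \left(23691 + \frac{5746}{5}\right) = \left(-8460\right) \frac{124201}{5} = -210148092$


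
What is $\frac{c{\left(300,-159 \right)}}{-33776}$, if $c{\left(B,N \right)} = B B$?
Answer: $- \frac{5625}{2111} \approx -2.6646$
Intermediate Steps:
$c{\left(B,N \right)} = B^{2}$
$\frac{c{\left(300,-159 \right)}}{-33776} = \frac{300^{2}}{-33776} = 90000 \left(- \frac{1}{33776}\right) = - \frac{5625}{2111}$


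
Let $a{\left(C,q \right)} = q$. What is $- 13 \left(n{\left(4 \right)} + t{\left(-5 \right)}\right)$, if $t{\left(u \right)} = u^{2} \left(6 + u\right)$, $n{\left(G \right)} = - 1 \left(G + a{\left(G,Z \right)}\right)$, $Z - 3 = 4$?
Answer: $-182$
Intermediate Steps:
$Z = 7$ ($Z = 3 + 4 = 7$)
$n{\left(G \right)} = -7 - G$ ($n{\left(G \right)} = - 1 \left(G + 7\right) = - 1 \left(7 + G\right) = - (7 + G) = -7 - G$)
$- 13 \left(n{\left(4 \right)} + t{\left(-5 \right)}\right) = - 13 \left(\left(-7 - 4\right) + \left(-5\right)^{2} \left(6 - 5\right)\right) = - 13 \left(\left(-7 - 4\right) + 25 \cdot 1\right) = - 13 \left(-11 + 25\right) = \left(-13\right) 14 = -182$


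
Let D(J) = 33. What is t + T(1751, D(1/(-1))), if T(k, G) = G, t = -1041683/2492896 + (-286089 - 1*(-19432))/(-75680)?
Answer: 26608483537/736962380 ≈ 36.106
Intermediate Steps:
t = 2288724997/736962380 (t = -1041683*1/2492896 + (-286089 + 19432)*(-1/75680) = -1041683/2492896 - 266657*(-1/75680) = -1041683/2492896 + 266657/75680 = 2288724997/736962380 ≈ 3.1056)
t + T(1751, D(1/(-1))) = 2288724997/736962380 + 33 = 26608483537/736962380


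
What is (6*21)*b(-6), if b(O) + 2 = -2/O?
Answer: -210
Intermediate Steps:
b(O) = -2 - 2/O
(6*21)*b(-6) = (6*21)*(-2 - 2/(-6)) = 126*(-2 - 2*(-⅙)) = 126*(-2 + ⅓) = 126*(-5/3) = -210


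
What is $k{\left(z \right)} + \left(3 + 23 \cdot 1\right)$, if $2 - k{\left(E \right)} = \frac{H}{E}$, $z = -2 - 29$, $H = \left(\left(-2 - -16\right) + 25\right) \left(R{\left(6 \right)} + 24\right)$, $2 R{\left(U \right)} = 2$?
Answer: $\frac{1843}{31} \approx 59.452$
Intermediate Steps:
$R{\left(U \right)} = 1$ ($R{\left(U \right)} = \frac{1}{2} \cdot 2 = 1$)
$H = 975$ ($H = \left(\left(-2 - -16\right) + 25\right) \left(1 + 24\right) = \left(\left(-2 + 16\right) + 25\right) 25 = \left(14 + 25\right) 25 = 39 \cdot 25 = 975$)
$z = -31$ ($z = -2 - 29 = -31$)
$k{\left(E \right)} = 2 - \frac{975}{E}$
$k{\left(z \right)} + \left(3 + 23 \cdot 1\right) = \left(2 - \frac{975}{-31}\right) + \left(3 + 23 \cdot 1\right) = \left(2 - - \frac{975}{31}\right) + \left(3 + 23\right) = \left(2 + \frac{975}{31}\right) + 26 = \frac{1037}{31} + 26 = \frac{1843}{31}$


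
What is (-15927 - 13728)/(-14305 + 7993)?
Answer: 9885/2104 ≈ 4.6982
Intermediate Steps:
(-15927 - 13728)/(-14305 + 7993) = -29655/(-6312) = -29655*(-1/6312) = 9885/2104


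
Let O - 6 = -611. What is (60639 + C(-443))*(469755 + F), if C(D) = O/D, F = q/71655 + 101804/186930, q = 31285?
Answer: 181752508718084953208/6380376165 ≈ 2.8486e+10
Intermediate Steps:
O = -605 (O = 6 - 611 = -605)
F = 14132119/14402655 (F = 31285/71655 + 101804/186930 = 31285*(1/71655) + 101804*(1/186930) = 6257/14331 + 1642/3015 = 14132119/14402655 ≈ 0.98122)
C(D) = -605/D
(60639 + C(-443))*(469755 + F) = (60639 - 605/(-443))*(469755 + 14132119/14402655) = (60639 - 605*(-1/443))*(6765733331644/14402655) = (60639 + 605/443)*(6765733331644/14402655) = (26863682/443)*(6765733331644/14402655) = 181752508718084953208/6380376165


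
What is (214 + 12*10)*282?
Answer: 94188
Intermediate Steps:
(214 + 12*10)*282 = (214 + 120)*282 = 334*282 = 94188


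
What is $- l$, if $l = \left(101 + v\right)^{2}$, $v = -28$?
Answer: $-5329$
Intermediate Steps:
$l = 5329$ ($l = \left(101 - 28\right)^{2} = 73^{2} = 5329$)
$- l = \left(-1\right) 5329 = -5329$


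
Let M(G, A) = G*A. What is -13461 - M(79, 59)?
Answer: -18122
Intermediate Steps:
M(G, A) = A*G
-13461 - M(79, 59) = -13461 - 59*79 = -13461 - 1*4661 = -13461 - 4661 = -18122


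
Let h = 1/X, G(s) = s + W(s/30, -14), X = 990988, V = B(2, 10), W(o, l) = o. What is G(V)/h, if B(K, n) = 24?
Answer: 122882512/5 ≈ 2.4577e+7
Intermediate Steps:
V = 24
G(s) = 31*s/30 (G(s) = s + s/30 = 31*s/30)
h = 1/990988 ≈ 1.0091e-6
G(V)/h = ((31/30)*24)/(1/990988) = (124/5)*990988 = 122882512/5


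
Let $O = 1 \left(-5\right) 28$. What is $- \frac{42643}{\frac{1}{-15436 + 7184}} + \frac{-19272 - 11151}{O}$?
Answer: $\frac{49264635463}{140} \approx 3.5189 \cdot 10^{8}$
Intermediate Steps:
$O = -140$ ($O = \left(-5\right) 28 = -140$)
$- \frac{42643}{\frac{1}{-15436 + 7184}} + \frac{-19272 - 11151}{O} = - \frac{42643}{\frac{1}{-15436 + 7184}} + \frac{-19272 - 11151}{-140} = - \frac{42643}{\frac{1}{-8252}} + \left(-19272 - 11151\right) \left(- \frac{1}{140}\right) = - \frac{42643}{- \frac{1}{8252}} - - \frac{30423}{140} = \left(-42643\right) \left(-8252\right) + \frac{30423}{140} = 351890036 + \frac{30423}{140} = \frac{49264635463}{140}$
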